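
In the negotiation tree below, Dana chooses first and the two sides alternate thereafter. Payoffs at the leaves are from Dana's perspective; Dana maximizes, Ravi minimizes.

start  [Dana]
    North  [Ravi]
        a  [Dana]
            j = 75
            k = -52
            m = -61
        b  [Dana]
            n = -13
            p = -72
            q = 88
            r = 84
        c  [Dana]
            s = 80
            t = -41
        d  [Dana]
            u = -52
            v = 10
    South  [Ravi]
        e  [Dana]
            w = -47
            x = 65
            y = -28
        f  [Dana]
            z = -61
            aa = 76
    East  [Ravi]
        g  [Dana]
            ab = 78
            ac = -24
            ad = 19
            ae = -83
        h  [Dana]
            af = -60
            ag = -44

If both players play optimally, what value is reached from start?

a (Dana): max(75, -52, -61) = 75
b (Dana): max(-13, -72, 88, 84) = 88
c (Dana): max(80, -41) = 80
d (Dana): max(-52, 10) = 10
North (Ravi): min(75, 88, 80, 10) = 10
e (Dana): max(-47, 65, -28) = 65
f (Dana): max(-61, 76) = 76
South (Ravi): min(65, 76) = 65
g (Dana): max(78, -24, 19, -83) = 78
h (Dana): max(-60, -44) = -44
East (Ravi): min(78, -44) = -44
start (Dana): max(10, 65, -44) = 65

65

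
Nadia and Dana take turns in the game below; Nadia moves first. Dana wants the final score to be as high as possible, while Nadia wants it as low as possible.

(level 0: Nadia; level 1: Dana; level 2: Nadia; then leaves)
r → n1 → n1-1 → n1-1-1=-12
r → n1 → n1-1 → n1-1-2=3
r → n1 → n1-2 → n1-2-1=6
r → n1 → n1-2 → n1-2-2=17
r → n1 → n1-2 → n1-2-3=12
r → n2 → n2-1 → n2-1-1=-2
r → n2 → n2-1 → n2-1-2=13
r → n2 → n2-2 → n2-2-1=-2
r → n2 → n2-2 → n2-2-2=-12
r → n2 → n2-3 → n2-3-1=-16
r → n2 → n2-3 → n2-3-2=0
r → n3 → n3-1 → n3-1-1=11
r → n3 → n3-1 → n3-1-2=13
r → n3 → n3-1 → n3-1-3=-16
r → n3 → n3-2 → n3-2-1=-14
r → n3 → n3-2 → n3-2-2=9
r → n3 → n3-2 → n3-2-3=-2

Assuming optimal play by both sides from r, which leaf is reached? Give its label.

n3-2-1

n1-1 (Nadia): min(-12, 3) = -12
n1-2 (Nadia): min(6, 17, 12) = 6
n1 (Dana): max(-12, 6) = 6
n2-1 (Nadia): min(-2, 13) = -2
n2-2 (Nadia): min(-2, -12) = -12
n2-3 (Nadia): min(-16, 0) = -16
n2 (Dana): max(-2, -12, -16) = -2
n3-1 (Nadia): min(11, 13, -16) = -16
n3-2 (Nadia): min(-14, 9, -2) = -14
n3 (Dana): max(-16, -14) = -14
r (Nadia): min(6, -2, -14) = -14
At r, Nadia picks n3 (lowest: -14).
At n3, Dana picks n3-2 (highest: -14).
At n3-2, Nadia picks n3-2-1 (lowest: -14).
Terminal value -14.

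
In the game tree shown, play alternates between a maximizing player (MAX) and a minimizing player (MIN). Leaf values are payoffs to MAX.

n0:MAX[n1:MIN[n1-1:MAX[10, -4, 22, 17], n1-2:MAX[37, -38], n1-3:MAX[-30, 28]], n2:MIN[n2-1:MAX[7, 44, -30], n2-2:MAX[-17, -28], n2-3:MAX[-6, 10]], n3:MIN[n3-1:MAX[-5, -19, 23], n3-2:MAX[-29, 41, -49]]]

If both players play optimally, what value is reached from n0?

n1-1 (MAX): max(10, -4, 22, 17) = 22
n1-2 (MAX): max(37, -38) = 37
n1-3 (MAX): max(-30, 28) = 28
n1 (MIN): min(22, 37, 28) = 22
n2-1 (MAX): max(7, 44, -30) = 44
n2-2 (MAX): max(-17, -28) = -17
n2-3 (MAX): max(-6, 10) = 10
n2 (MIN): min(44, -17, 10) = -17
n3-1 (MAX): max(-5, -19, 23) = 23
n3-2 (MAX): max(-29, 41, -49) = 41
n3 (MIN): min(23, 41) = 23
n0 (MAX): max(22, -17, 23) = 23

23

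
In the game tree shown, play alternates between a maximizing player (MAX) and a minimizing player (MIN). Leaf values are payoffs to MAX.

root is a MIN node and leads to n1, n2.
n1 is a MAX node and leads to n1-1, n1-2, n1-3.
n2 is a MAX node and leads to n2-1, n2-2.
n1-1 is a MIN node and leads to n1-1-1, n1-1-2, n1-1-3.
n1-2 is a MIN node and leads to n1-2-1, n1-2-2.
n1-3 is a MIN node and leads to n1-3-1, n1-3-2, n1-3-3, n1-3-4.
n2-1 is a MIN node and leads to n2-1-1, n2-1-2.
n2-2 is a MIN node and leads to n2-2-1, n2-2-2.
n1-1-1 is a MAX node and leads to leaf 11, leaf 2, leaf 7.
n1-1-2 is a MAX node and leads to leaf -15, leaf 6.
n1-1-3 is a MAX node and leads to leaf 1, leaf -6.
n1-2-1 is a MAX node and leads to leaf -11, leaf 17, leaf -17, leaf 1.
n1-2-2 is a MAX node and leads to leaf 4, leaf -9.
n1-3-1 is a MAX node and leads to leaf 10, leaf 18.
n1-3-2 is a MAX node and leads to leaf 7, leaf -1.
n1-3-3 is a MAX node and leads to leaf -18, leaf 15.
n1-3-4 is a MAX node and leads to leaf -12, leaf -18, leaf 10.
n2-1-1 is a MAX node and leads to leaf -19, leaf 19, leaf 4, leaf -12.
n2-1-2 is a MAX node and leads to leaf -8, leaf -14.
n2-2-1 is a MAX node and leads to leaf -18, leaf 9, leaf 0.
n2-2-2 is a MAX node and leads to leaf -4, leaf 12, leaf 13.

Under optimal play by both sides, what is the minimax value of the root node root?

n1-1-1 (MAX): max(11, 2, 7) = 11
n1-1-2 (MAX): max(-15, 6) = 6
n1-1-3 (MAX): max(1, -6) = 1
n1-1 (MIN): min(11, 6, 1) = 1
n1-2-1 (MAX): max(-11, 17, -17, 1) = 17
n1-2-2 (MAX): max(4, -9) = 4
n1-2 (MIN): min(17, 4) = 4
n1-3-1 (MAX): max(10, 18) = 18
n1-3-2 (MAX): max(7, -1) = 7
n1-3-3 (MAX): max(-18, 15) = 15
n1-3-4 (MAX): max(-12, -18, 10) = 10
n1-3 (MIN): min(18, 7, 15, 10) = 7
n1 (MAX): max(1, 4, 7) = 7
n2-1-1 (MAX): max(-19, 19, 4, -12) = 19
n2-1-2 (MAX): max(-8, -14) = -8
n2-1 (MIN): min(19, -8) = -8
n2-2-1 (MAX): max(-18, 9, 0) = 9
n2-2-2 (MAX): max(-4, 12, 13) = 13
n2-2 (MIN): min(9, 13) = 9
n2 (MAX): max(-8, 9) = 9
root (MIN): min(7, 9) = 7

7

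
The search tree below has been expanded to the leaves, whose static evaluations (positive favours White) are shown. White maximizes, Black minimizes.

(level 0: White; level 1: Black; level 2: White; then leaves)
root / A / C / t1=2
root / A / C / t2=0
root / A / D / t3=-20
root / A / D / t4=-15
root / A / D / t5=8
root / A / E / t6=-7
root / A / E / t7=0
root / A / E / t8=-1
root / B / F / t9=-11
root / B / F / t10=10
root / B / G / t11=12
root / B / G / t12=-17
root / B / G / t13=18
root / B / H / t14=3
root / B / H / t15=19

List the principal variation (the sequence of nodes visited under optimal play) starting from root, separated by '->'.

C (White): max(2, 0) = 2
D (White): max(-20, -15, 8) = 8
E (White): max(-7, 0, -1) = 0
A (Black): min(2, 8, 0) = 0
F (White): max(-11, 10) = 10
G (White): max(12, -17, 18) = 18
H (White): max(3, 19) = 19
B (Black): min(10, 18, 19) = 10
root (White): max(0, 10) = 10
At root, White picks B (highest: 10).
At B, Black picks F (lowest: 10).
At F, White picks t10 (highest: 10).
Terminal value 10.

root -> B -> F -> t10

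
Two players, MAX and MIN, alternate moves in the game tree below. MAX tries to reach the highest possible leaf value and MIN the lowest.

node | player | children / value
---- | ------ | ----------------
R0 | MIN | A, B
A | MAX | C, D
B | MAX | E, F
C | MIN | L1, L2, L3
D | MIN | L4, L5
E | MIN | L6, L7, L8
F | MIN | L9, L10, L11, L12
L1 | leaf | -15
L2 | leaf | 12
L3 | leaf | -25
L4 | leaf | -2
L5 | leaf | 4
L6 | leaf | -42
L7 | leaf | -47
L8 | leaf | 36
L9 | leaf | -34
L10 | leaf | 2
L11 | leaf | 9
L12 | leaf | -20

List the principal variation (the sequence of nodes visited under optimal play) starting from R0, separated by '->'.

C (MIN): min(-15, 12, -25) = -25
D (MIN): min(-2, 4) = -2
A (MAX): max(-25, -2) = -2
E (MIN): min(-42, -47, 36) = -47
F (MIN): min(-34, 2, 9, -20) = -34
B (MAX): max(-47, -34) = -34
R0 (MIN): min(-2, -34) = -34
At R0, MIN picks B (lowest: -34).
At B, MAX picks F (highest: -34).
At F, MIN picks L9 (lowest: -34).
Terminal value -34.

R0 -> B -> F -> L9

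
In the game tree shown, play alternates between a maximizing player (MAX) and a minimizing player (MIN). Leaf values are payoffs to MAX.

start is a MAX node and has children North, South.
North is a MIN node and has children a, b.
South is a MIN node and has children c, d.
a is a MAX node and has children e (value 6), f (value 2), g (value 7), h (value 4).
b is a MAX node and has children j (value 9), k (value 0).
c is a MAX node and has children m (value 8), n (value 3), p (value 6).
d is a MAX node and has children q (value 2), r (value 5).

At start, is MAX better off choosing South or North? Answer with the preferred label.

c (MAX): max(8, 3, 6) = 8
d (MAX): max(2, 5) = 5
South (MIN): min(8, 5) = 5
a (MAX): max(6, 2, 7, 4) = 7
b (MAX): max(9, 0) = 9
North (MIN): min(7, 9) = 7
MAX prefers the higher value; South=5, North=7. North is better since 7 > 5.

North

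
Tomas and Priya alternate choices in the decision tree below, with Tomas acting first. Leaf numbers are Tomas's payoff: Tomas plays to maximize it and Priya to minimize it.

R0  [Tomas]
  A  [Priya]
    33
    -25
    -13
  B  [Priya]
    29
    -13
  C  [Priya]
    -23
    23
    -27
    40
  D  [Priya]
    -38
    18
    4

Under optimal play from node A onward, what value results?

A (Priya): min(33, -25, -13) = -25

-25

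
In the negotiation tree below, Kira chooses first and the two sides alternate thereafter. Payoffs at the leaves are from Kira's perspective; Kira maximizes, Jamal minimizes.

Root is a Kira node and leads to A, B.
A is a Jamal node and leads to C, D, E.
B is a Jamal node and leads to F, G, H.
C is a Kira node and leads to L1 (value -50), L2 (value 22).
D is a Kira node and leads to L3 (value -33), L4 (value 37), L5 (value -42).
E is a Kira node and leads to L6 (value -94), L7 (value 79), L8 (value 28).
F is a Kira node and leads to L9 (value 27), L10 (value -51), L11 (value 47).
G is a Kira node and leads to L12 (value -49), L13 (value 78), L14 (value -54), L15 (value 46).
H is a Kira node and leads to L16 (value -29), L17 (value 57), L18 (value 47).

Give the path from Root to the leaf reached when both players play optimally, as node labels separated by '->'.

Root -> B -> F -> L11

C (Kira): max(-50, 22) = 22
D (Kira): max(-33, 37, -42) = 37
E (Kira): max(-94, 79, 28) = 79
A (Jamal): min(22, 37, 79) = 22
F (Kira): max(27, -51, 47) = 47
G (Kira): max(-49, 78, -54, 46) = 78
H (Kira): max(-29, 57, 47) = 57
B (Jamal): min(47, 78, 57) = 47
Root (Kira): max(22, 47) = 47
At Root, Kira picks B (highest: 47).
At B, Jamal picks F (lowest: 47).
At F, Kira picks L11 (highest: 47).
Terminal value 47.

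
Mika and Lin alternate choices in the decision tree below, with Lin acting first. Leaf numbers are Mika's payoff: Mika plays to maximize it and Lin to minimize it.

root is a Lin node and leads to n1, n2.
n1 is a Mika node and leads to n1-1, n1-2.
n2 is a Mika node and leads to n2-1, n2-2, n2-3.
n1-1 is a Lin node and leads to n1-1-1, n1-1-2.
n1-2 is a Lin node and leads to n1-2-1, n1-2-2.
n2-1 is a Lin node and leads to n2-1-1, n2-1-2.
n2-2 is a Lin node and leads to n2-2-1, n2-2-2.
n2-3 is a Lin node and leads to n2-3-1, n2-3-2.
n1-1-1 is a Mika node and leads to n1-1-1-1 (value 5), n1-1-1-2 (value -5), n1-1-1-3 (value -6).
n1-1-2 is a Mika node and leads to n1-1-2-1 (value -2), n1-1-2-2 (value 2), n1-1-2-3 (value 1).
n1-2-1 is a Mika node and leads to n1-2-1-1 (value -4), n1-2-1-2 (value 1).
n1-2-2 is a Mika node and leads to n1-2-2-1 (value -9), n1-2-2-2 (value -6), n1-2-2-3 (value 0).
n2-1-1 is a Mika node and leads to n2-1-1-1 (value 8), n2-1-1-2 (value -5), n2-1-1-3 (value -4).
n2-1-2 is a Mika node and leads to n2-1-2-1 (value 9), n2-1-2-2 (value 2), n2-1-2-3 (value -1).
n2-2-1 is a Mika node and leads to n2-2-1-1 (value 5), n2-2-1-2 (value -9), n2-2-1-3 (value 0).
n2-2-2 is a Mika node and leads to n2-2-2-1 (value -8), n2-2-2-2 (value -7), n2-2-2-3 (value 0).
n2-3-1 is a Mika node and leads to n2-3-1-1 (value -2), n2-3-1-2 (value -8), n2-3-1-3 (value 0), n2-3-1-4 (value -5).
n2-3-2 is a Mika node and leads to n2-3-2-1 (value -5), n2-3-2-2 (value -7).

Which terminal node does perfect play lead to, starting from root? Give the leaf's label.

n1-1-2-2

n1-1-1 (Mika): max(5, -5, -6) = 5
n1-1-2 (Mika): max(-2, 2, 1) = 2
n1-1 (Lin): min(5, 2) = 2
n1-2-1 (Mika): max(-4, 1) = 1
n1-2-2 (Mika): max(-9, -6, 0) = 0
n1-2 (Lin): min(1, 0) = 0
n1 (Mika): max(2, 0) = 2
n2-1-1 (Mika): max(8, -5, -4) = 8
n2-1-2 (Mika): max(9, 2, -1) = 9
n2-1 (Lin): min(8, 9) = 8
n2-2-1 (Mika): max(5, -9, 0) = 5
n2-2-2 (Mika): max(-8, -7, 0) = 0
n2-2 (Lin): min(5, 0) = 0
n2-3-1 (Mika): max(-2, -8, 0, -5) = 0
n2-3-2 (Mika): max(-5, -7) = -5
n2-3 (Lin): min(0, -5) = -5
n2 (Mika): max(8, 0, -5) = 8
root (Lin): min(2, 8) = 2
At root, Lin picks n1 (lowest: 2).
At n1, Mika picks n1-1 (highest: 2).
At n1-1, Lin picks n1-1-2 (lowest: 2).
At n1-1-2, Mika picks n1-1-2-2 (highest: 2).
Terminal value 2.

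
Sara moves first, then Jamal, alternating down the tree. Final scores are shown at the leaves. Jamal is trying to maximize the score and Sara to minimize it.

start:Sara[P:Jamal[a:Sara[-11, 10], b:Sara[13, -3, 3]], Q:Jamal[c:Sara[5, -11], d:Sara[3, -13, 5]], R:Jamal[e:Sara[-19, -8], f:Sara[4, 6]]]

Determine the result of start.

-11

a (Sara): min(-11, 10) = -11
b (Sara): min(13, -3, 3) = -3
P (Jamal): max(-11, -3) = -3
c (Sara): min(5, -11) = -11
d (Sara): min(3, -13, 5) = -13
Q (Jamal): max(-11, -13) = -11
e (Sara): min(-19, -8) = -19
f (Sara): min(4, 6) = 4
R (Jamal): max(-19, 4) = 4
start (Sara): min(-3, -11, 4) = -11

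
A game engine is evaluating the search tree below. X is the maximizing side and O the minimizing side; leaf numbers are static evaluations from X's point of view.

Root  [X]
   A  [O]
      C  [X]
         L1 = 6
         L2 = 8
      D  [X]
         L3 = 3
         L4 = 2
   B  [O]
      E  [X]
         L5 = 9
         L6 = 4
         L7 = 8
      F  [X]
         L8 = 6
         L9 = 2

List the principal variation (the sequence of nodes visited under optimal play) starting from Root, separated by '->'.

Root -> B -> F -> L8

C (X): max(6, 8) = 8
D (X): max(3, 2) = 3
A (O): min(8, 3) = 3
E (X): max(9, 4, 8) = 9
F (X): max(6, 2) = 6
B (O): min(9, 6) = 6
Root (X): max(3, 6) = 6
At Root, X picks B (highest: 6).
At B, O picks F (lowest: 6).
At F, X picks L8 (highest: 6).
Terminal value 6.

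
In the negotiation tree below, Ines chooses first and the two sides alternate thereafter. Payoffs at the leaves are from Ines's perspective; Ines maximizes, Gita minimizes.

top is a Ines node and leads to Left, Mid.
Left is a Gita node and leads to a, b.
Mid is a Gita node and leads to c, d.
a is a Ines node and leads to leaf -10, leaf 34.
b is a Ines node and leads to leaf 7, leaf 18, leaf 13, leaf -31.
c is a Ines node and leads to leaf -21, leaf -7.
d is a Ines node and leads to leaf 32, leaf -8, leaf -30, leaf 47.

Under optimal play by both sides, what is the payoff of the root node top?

18

a (Ines): max(-10, 34) = 34
b (Ines): max(7, 18, 13, -31) = 18
Left (Gita): min(34, 18) = 18
c (Ines): max(-21, -7) = -7
d (Ines): max(32, -8, -30, 47) = 47
Mid (Gita): min(-7, 47) = -7
top (Ines): max(18, -7) = 18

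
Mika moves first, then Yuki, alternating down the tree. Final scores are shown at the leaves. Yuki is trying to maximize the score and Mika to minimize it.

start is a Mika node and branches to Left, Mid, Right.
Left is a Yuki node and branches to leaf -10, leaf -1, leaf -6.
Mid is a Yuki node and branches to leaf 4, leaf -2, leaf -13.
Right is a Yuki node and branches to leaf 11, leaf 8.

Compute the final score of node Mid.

Mid (Yuki): max(4, -2, -13) = 4

4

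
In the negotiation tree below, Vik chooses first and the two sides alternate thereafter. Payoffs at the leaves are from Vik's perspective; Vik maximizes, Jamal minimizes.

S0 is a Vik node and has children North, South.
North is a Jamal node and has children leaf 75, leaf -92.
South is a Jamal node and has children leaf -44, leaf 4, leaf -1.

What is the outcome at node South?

South (Jamal): min(-44, 4, -1) = -44

-44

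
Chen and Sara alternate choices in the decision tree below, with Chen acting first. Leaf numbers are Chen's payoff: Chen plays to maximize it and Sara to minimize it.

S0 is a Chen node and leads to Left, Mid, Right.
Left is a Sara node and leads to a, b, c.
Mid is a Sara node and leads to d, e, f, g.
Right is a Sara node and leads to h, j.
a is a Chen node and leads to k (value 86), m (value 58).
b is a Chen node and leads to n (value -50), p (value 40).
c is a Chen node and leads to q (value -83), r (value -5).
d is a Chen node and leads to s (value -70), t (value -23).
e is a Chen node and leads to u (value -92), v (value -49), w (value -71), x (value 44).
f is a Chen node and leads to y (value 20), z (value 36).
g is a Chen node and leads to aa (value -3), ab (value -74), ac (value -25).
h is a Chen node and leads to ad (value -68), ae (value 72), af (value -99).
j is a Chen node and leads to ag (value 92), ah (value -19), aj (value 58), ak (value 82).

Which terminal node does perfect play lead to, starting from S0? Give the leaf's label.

a (Chen): max(86, 58) = 86
b (Chen): max(-50, 40) = 40
c (Chen): max(-83, -5) = -5
Left (Sara): min(86, 40, -5) = -5
d (Chen): max(-70, -23) = -23
e (Chen): max(-92, -49, -71, 44) = 44
f (Chen): max(20, 36) = 36
g (Chen): max(-3, -74, -25) = -3
Mid (Sara): min(-23, 44, 36, -3) = -23
h (Chen): max(-68, 72, -99) = 72
j (Chen): max(92, -19, 58, 82) = 92
Right (Sara): min(72, 92) = 72
S0 (Chen): max(-5, -23, 72) = 72
At S0, Chen picks Right (highest: 72).
At Right, Sara picks h (lowest: 72).
At h, Chen picks ae (highest: 72).
Terminal value 72.

ae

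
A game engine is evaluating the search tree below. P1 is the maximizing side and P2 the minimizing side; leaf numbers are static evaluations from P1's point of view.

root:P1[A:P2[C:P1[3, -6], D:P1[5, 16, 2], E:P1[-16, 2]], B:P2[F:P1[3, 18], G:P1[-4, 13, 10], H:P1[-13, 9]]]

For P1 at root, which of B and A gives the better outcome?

B

F (P1): max(3, 18) = 18
G (P1): max(-4, 13, 10) = 13
H (P1): max(-13, 9) = 9
B (P2): min(18, 13, 9) = 9
C (P1): max(3, -6) = 3
D (P1): max(5, 16, 2) = 16
E (P1): max(-16, 2) = 2
A (P2): min(3, 16, 2) = 2
P1 prefers the higher value; B=9, A=2. B is better since 9 > 2.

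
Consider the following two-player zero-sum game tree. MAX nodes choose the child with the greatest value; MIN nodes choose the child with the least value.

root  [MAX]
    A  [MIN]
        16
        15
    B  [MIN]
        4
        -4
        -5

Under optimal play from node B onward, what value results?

-5

B (MIN): min(4, -4, -5) = -5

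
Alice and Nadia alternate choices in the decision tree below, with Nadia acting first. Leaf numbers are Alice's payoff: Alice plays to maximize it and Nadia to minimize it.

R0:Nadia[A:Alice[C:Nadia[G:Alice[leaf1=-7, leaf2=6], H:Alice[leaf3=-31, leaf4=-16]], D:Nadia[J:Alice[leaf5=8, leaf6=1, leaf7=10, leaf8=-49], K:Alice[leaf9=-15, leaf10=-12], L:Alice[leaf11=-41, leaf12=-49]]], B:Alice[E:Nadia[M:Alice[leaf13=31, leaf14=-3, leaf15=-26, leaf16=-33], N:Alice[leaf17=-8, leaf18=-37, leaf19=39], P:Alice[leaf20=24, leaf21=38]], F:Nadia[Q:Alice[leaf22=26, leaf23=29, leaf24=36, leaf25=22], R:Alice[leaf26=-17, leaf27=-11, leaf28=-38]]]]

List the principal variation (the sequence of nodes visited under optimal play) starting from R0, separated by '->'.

G (Alice): max(-7, 6) = 6
H (Alice): max(-31, -16) = -16
C (Nadia): min(6, -16) = -16
J (Alice): max(8, 1, 10, -49) = 10
K (Alice): max(-15, -12) = -12
L (Alice): max(-41, -49) = -41
D (Nadia): min(10, -12, -41) = -41
A (Alice): max(-16, -41) = -16
M (Alice): max(31, -3, -26, -33) = 31
N (Alice): max(-8, -37, 39) = 39
P (Alice): max(24, 38) = 38
E (Nadia): min(31, 39, 38) = 31
Q (Alice): max(26, 29, 36, 22) = 36
R (Alice): max(-17, -11, -38) = -11
F (Nadia): min(36, -11) = -11
B (Alice): max(31, -11) = 31
R0 (Nadia): min(-16, 31) = -16
At R0, Nadia picks A (lowest: -16).
At A, Alice picks C (highest: -16).
At C, Nadia picks H (lowest: -16).
At H, Alice picks leaf4 (highest: -16).
Terminal value -16.

R0 -> A -> C -> H -> leaf4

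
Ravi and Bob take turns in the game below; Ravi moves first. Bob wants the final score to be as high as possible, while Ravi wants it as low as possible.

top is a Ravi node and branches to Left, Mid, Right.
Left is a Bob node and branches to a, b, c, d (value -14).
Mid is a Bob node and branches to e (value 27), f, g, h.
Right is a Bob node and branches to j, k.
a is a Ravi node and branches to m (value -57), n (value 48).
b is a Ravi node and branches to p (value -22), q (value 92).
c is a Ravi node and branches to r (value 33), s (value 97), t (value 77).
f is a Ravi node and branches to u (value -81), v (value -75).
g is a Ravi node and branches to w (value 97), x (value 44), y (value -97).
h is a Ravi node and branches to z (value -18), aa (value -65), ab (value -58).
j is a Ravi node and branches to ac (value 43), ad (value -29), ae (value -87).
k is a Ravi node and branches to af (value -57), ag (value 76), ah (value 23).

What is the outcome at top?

a (Ravi): min(-57, 48) = -57
b (Ravi): min(-22, 92) = -22
c (Ravi): min(33, 97, 77) = 33
Left (Bob): max(-57, -22, 33, -14) = 33
f (Ravi): min(-81, -75) = -81
g (Ravi): min(97, 44, -97) = -97
h (Ravi): min(-18, -65, -58) = -65
Mid (Bob): max(27, -81, -97, -65) = 27
j (Ravi): min(43, -29, -87) = -87
k (Ravi): min(-57, 76, 23) = -57
Right (Bob): max(-87, -57) = -57
top (Ravi): min(33, 27, -57) = -57

-57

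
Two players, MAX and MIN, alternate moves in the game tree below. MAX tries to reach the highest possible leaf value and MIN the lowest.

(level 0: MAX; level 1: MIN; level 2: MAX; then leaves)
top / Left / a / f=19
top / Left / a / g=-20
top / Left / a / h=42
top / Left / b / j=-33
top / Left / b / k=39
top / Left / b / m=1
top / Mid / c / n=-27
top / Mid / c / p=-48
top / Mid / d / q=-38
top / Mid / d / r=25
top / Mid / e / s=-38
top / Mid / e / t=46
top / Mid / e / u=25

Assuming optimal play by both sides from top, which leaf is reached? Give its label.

k

a (MAX): max(19, -20, 42) = 42
b (MAX): max(-33, 39, 1) = 39
Left (MIN): min(42, 39) = 39
c (MAX): max(-27, -48) = -27
d (MAX): max(-38, 25) = 25
e (MAX): max(-38, 46, 25) = 46
Mid (MIN): min(-27, 25, 46) = -27
top (MAX): max(39, -27) = 39
At top, MAX picks Left (highest: 39).
At Left, MIN picks b (lowest: 39).
At b, MAX picks k (highest: 39).
Terminal value 39.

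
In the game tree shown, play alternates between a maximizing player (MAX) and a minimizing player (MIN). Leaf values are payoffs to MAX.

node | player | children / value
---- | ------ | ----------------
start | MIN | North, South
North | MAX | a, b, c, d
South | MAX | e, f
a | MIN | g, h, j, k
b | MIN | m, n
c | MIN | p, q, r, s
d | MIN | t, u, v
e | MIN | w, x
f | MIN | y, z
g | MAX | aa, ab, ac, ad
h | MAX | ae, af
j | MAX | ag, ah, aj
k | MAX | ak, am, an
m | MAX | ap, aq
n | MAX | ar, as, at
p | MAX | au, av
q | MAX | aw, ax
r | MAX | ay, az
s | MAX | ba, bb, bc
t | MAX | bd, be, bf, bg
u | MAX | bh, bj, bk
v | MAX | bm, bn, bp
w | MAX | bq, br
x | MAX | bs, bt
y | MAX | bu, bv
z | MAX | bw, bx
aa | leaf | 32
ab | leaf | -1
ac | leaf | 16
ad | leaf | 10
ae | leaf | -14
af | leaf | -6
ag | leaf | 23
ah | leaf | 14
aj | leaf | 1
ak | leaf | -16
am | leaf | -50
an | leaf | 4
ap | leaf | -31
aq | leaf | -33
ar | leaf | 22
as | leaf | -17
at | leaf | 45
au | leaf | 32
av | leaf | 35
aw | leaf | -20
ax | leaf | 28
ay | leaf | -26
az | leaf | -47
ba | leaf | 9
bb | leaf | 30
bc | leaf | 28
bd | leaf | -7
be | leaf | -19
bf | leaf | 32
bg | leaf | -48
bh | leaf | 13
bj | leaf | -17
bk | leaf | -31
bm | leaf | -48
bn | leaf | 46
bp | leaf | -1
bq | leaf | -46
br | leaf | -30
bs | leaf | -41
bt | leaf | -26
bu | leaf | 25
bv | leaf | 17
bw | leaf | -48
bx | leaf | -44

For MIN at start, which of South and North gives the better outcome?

South

w (MAX): max(-46, -30) = -30
x (MAX): max(-41, -26) = -26
e (MIN): min(-30, -26) = -30
y (MAX): max(25, 17) = 25
z (MAX): max(-48, -44) = -44
f (MIN): min(25, -44) = -44
South (MAX): max(-30, -44) = -30
g (MAX): max(32, -1, 16, 10) = 32
h (MAX): max(-14, -6) = -6
j (MAX): max(23, 14, 1) = 23
k (MAX): max(-16, -50, 4) = 4
a (MIN): min(32, -6, 23, 4) = -6
m (MAX): max(-31, -33) = -31
n (MAX): max(22, -17, 45) = 45
b (MIN): min(-31, 45) = -31
p (MAX): max(32, 35) = 35
q (MAX): max(-20, 28) = 28
r (MAX): max(-26, -47) = -26
s (MAX): max(9, 30, 28) = 30
c (MIN): min(35, 28, -26, 30) = -26
t (MAX): max(-7, -19, 32, -48) = 32
u (MAX): max(13, -17, -31) = 13
v (MAX): max(-48, 46, -1) = 46
d (MIN): min(32, 13, 46) = 13
North (MAX): max(-6, -31, -26, 13) = 13
MIN prefers the lower value; South=-30, North=13. South is better since -30 < 13.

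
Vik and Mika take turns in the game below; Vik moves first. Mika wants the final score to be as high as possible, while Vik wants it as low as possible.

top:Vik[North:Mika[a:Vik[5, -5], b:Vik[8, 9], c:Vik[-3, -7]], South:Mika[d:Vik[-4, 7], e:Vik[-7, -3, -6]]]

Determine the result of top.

a (Vik): min(5, -5) = -5
b (Vik): min(8, 9) = 8
c (Vik): min(-3, -7) = -7
North (Mika): max(-5, 8, -7) = 8
d (Vik): min(-4, 7) = -4
e (Vik): min(-7, -3, -6) = -7
South (Mika): max(-4, -7) = -4
top (Vik): min(8, -4) = -4

-4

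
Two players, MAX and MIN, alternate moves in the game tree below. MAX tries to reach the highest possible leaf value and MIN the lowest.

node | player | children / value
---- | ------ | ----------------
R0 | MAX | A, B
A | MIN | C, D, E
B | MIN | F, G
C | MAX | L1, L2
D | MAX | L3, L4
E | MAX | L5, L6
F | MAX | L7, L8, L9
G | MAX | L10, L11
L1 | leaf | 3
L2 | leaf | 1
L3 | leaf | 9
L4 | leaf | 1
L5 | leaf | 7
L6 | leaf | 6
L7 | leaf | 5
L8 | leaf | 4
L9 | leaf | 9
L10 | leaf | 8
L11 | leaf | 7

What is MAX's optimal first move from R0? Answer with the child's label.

C (MAX): max(3, 1) = 3
D (MAX): max(9, 1) = 9
E (MAX): max(7, 6) = 7
A (MIN): min(3, 9, 7) = 3
F (MAX): max(5, 4, 9) = 9
G (MAX): max(8, 7) = 8
B (MIN): min(9, 8) = 8
R0 (MAX): max(3, 8) = 8
MAX at R0 wants the highest of {A=3, B=8}, so chooses B.

B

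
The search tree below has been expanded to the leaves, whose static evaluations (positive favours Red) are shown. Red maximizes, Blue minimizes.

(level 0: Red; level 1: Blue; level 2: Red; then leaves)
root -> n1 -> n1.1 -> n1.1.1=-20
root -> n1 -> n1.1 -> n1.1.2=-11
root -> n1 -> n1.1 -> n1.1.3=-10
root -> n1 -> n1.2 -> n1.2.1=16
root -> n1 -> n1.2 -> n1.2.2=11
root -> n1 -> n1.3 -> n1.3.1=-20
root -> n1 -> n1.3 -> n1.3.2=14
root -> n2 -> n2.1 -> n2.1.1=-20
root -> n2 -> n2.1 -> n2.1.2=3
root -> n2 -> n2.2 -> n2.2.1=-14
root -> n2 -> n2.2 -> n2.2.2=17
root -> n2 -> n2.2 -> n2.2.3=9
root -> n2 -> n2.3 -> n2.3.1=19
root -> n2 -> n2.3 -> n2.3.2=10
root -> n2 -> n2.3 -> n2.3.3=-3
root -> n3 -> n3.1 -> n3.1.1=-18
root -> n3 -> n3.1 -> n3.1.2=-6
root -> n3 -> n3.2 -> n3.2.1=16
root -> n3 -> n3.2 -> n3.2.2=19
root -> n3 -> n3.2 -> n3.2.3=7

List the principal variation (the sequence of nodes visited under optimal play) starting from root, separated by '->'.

n1.1 (Red): max(-20, -11, -10) = -10
n1.2 (Red): max(16, 11) = 16
n1.3 (Red): max(-20, 14) = 14
n1 (Blue): min(-10, 16, 14) = -10
n2.1 (Red): max(-20, 3) = 3
n2.2 (Red): max(-14, 17, 9) = 17
n2.3 (Red): max(19, 10, -3) = 19
n2 (Blue): min(3, 17, 19) = 3
n3.1 (Red): max(-18, -6) = -6
n3.2 (Red): max(16, 19, 7) = 19
n3 (Blue): min(-6, 19) = -6
root (Red): max(-10, 3, -6) = 3
At root, Red picks n2 (highest: 3).
At n2, Blue picks n2.1 (lowest: 3).
At n2.1, Red picks n2.1.2 (highest: 3).
Terminal value 3.

root -> n2 -> n2.1 -> n2.1.2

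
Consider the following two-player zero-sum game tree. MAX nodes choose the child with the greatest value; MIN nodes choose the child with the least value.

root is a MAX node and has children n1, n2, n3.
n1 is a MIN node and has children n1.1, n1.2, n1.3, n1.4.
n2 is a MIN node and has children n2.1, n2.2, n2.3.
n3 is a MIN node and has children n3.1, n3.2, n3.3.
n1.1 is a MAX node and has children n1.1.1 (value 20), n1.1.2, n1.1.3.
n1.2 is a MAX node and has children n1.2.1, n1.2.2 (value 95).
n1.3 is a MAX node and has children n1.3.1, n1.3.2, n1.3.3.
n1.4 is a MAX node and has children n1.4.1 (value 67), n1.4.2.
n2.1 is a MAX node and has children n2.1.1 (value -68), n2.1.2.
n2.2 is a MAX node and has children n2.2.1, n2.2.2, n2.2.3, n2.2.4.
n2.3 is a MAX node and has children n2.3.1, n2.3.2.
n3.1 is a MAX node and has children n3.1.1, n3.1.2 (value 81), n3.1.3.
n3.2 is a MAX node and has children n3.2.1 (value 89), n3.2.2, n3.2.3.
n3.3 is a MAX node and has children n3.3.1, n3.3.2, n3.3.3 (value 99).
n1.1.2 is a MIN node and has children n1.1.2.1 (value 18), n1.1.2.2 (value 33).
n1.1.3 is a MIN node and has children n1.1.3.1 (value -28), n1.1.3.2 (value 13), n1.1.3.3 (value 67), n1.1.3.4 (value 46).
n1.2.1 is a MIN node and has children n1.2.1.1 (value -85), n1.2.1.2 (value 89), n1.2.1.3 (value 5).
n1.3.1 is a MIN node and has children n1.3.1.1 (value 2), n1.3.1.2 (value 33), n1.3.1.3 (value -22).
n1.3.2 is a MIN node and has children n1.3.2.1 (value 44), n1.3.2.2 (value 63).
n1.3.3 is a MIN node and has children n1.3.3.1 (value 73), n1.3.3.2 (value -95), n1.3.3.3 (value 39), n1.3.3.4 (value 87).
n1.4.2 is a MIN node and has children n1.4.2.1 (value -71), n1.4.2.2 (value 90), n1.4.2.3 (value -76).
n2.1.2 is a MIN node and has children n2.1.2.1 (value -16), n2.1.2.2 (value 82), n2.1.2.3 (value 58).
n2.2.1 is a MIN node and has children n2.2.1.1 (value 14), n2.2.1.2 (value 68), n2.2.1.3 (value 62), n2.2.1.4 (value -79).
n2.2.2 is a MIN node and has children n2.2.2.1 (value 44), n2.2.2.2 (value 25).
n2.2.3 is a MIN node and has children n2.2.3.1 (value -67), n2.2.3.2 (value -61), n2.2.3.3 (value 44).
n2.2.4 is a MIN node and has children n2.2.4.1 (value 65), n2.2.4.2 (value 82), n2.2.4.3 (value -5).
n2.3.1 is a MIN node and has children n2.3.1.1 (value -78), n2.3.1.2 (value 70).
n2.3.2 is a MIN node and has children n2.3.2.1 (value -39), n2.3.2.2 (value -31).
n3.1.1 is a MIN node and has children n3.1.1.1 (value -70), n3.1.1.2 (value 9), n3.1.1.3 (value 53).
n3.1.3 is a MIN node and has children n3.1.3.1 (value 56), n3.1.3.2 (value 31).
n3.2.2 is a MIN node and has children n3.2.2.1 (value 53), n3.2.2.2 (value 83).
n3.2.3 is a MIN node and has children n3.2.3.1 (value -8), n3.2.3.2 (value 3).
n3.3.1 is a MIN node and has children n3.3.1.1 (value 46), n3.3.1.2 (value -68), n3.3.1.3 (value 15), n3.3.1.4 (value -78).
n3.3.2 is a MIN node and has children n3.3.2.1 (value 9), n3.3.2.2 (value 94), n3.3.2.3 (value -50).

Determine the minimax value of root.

81

n1.1.2 (MIN): min(18, 33) = 18
n1.1.3 (MIN): min(-28, 13, 67, 46) = -28
n1.1 (MAX): max(20, 18, -28) = 20
n1.2.1 (MIN): min(-85, 89, 5) = -85
n1.2 (MAX): max(-85, 95) = 95
n1.3.1 (MIN): min(2, 33, -22) = -22
n1.3.2 (MIN): min(44, 63) = 44
n1.3.3 (MIN): min(73, -95, 39, 87) = -95
n1.3 (MAX): max(-22, 44, -95) = 44
n1.4.2 (MIN): min(-71, 90, -76) = -76
n1.4 (MAX): max(67, -76) = 67
n1 (MIN): min(20, 95, 44, 67) = 20
n2.1.2 (MIN): min(-16, 82, 58) = -16
n2.1 (MAX): max(-68, -16) = -16
n2.2.1 (MIN): min(14, 68, 62, -79) = -79
n2.2.2 (MIN): min(44, 25) = 25
n2.2.3 (MIN): min(-67, -61, 44) = -67
n2.2.4 (MIN): min(65, 82, -5) = -5
n2.2 (MAX): max(-79, 25, -67, -5) = 25
n2.3.1 (MIN): min(-78, 70) = -78
n2.3.2 (MIN): min(-39, -31) = -39
n2.3 (MAX): max(-78, -39) = -39
n2 (MIN): min(-16, 25, -39) = -39
n3.1.1 (MIN): min(-70, 9, 53) = -70
n3.1.3 (MIN): min(56, 31) = 31
n3.1 (MAX): max(-70, 81, 31) = 81
n3.2.2 (MIN): min(53, 83) = 53
n3.2.3 (MIN): min(-8, 3) = -8
n3.2 (MAX): max(89, 53, -8) = 89
n3.3.1 (MIN): min(46, -68, 15, -78) = -78
n3.3.2 (MIN): min(9, 94, -50) = -50
n3.3 (MAX): max(-78, -50, 99) = 99
n3 (MIN): min(81, 89, 99) = 81
root (MAX): max(20, -39, 81) = 81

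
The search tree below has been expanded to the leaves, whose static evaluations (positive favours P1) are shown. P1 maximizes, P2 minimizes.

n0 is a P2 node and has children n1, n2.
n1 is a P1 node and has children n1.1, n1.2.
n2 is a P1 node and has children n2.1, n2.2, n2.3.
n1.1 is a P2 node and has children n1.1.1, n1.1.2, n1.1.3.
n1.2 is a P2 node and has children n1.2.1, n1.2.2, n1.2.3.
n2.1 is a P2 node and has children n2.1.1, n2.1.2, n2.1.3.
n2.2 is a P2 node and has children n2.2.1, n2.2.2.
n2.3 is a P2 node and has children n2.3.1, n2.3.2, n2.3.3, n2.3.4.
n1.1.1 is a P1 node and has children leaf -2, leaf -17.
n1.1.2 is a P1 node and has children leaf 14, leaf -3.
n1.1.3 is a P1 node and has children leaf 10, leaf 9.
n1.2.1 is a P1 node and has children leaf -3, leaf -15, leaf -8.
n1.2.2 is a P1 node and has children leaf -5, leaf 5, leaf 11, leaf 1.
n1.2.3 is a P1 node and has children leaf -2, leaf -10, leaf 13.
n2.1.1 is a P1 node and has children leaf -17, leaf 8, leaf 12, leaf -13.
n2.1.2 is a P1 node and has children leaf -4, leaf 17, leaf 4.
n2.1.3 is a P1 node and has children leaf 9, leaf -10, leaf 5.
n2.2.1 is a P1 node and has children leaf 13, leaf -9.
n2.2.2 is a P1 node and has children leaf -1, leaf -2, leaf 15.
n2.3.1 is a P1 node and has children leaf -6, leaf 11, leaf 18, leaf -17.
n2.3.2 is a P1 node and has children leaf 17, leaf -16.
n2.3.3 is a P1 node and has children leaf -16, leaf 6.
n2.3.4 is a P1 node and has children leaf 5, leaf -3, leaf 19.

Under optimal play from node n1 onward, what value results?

n1.1.1 (P1): max(-2, -17) = -2
n1.1.2 (P1): max(14, -3) = 14
n1.1.3 (P1): max(10, 9) = 10
n1.1 (P2): min(-2, 14, 10) = -2
n1.2.1 (P1): max(-3, -15, -8) = -3
n1.2.2 (P1): max(-5, 5, 11, 1) = 11
n1.2.3 (P1): max(-2, -10, 13) = 13
n1.2 (P2): min(-3, 11, 13) = -3
n1 (P1): max(-2, -3) = -2

-2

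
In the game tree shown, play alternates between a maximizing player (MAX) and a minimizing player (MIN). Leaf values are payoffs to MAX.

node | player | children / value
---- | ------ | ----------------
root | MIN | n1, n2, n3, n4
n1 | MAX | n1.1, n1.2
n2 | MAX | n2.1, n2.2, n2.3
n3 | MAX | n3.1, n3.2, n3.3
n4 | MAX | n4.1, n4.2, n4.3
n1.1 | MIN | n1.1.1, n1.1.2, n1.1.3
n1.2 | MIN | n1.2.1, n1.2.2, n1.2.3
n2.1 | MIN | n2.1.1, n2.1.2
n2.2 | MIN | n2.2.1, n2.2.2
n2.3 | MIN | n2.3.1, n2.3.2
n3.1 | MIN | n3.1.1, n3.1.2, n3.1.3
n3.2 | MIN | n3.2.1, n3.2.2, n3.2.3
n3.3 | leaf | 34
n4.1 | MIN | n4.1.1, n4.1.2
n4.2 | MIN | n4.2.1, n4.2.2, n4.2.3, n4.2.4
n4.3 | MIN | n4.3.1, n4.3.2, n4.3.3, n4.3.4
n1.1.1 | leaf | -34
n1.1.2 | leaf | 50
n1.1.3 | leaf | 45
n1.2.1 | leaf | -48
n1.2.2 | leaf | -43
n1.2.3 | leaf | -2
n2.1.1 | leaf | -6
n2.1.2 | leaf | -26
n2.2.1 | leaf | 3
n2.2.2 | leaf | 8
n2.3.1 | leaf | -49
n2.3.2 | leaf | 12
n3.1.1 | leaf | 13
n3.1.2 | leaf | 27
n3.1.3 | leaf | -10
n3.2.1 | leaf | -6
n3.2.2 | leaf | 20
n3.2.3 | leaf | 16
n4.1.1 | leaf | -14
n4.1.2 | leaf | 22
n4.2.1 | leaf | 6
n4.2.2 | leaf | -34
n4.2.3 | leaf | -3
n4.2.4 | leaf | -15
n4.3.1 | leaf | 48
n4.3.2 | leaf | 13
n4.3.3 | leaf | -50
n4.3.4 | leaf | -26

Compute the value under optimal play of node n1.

n1.1 (MIN): min(-34, 50, 45) = -34
n1.2 (MIN): min(-48, -43, -2) = -48
n1 (MAX): max(-34, -48) = -34

-34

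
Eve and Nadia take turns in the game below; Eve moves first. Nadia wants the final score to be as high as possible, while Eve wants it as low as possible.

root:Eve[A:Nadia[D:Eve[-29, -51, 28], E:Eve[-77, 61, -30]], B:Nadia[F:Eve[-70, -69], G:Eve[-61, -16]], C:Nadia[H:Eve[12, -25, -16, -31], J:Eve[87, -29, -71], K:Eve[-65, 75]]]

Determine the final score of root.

D (Eve): min(-29, -51, 28) = -51
E (Eve): min(-77, 61, -30) = -77
A (Nadia): max(-51, -77) = -51
F (Eve): min(-70, -69) = -70
G (Eve): min(-61, -16) = -61
B (Nadia): max(-70, -61) = -61
H (Eve): min(12, -25, -16, -31) = -31
J (Eve): min(87, -29, -71) = -71
K (Eve): min(-65, 75) = -65
C (Nadia): max(-31, -71, -65) = -31
root (Eve): min(-51, -61, -31) = -61

-61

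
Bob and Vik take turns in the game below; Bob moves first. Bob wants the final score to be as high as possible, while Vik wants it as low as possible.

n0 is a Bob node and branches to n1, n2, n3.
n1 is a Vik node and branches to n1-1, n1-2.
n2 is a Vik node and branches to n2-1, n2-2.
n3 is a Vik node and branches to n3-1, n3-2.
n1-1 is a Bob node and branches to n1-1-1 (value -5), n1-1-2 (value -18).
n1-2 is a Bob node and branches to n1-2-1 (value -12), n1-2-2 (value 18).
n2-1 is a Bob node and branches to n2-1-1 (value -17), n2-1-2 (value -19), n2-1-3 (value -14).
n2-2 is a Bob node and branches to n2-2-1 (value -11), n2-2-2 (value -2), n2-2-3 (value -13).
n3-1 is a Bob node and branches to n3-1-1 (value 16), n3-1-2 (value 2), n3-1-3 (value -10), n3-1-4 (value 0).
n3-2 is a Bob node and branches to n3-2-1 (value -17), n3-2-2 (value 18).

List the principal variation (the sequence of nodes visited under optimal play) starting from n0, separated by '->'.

n1-1 (Bob): max(-5, -18) = -5
n1-2 (Bob): max(-12, 18) = 18
n1 (Vik): min(-5, 18) = -5
n2-1 (Bob): max(-17, -19, -14) = -14
n2-2 (Bob): max(-11, -2, -13) = -2
n2 (Vik): min(-14, -2) = -14
n3-1 (Bob): max(16, 2, -10, 0) = 16
n3-2 (Bob): max(-17, 18) = 18
n3 (Vik): min(16, 18) = 16
n0 (Bob): max(-5, -14, 16) = 16
At n0, Bob picks n3 (highest: 16).
At n3, Vik picks n3-1 (lowest: 16).
At n3-1, Bob picks n3-1-1 (highest: 16).
Terminal value 16.

n0 -> n3 -> n3-1 -> n3-1-1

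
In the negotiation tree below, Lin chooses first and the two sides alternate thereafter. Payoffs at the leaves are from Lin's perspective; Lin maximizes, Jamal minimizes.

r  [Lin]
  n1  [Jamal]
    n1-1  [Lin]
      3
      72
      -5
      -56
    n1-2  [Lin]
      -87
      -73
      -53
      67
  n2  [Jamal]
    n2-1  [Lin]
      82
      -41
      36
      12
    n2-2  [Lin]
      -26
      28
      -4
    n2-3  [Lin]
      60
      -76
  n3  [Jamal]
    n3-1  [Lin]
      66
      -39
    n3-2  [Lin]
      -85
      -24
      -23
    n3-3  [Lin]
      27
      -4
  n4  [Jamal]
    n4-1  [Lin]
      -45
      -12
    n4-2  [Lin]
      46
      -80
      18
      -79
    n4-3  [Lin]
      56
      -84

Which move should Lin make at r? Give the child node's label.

n1-1 (Lin): max(3, 72, -5, -56) = 72
n1-2 (Lin): max(-87, -73, -53, 67) = 67
n1 (Jamal): min(72, 67) = 67
n2-1 (Lin): max(82, -41, 36, 12) = 82
n2-2 (Lin): max(-26, 28, -4) = 28
n2-3 (Lin): max(60, -76) = 60
n2 (Jamal): min(82, 28, 60) = 28
n3-1 (Lin): max(66, -39) = 66
n3-2 (Lin): max(-85, -24, -23) = -23
n3-3 (Lin): max(27, -4) = 27
n3 (Jamal): min(66, -23, 27) = -23
n4-1 (Lin): max(-45, -12) = -12
n4-2 (Lin): max(46, -80, 18, -79) = 46
n4-3 (Lin): max(56, -84) = 56
n4 (Jamal): min(-12, 46, 56) = -12
r (Lin): max(67, 28, -23, -12) = 67
Lin at r wants the highest of {n1=67, n2=28, n3=-23, n4=-12}, so chooses n1.

n1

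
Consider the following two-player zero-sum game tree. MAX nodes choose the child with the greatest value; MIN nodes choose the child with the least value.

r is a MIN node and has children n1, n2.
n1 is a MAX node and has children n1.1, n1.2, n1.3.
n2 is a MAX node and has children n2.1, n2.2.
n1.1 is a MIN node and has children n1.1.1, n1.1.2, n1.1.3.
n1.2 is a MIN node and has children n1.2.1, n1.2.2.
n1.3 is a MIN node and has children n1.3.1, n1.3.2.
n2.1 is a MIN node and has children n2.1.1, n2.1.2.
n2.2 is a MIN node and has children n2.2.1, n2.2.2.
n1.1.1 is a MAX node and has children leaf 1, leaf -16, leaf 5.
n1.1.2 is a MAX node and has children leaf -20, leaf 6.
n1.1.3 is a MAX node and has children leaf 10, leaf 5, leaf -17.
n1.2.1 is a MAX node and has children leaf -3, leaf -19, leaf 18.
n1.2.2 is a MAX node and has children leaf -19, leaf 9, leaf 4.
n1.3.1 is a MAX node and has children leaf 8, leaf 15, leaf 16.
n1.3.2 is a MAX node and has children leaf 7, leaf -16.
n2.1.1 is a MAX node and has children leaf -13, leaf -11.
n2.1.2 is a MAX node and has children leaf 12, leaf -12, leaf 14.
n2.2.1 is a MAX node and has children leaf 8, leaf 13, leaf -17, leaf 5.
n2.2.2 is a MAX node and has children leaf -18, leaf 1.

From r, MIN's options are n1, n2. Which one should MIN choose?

n2

n1.1.1 (MAX): max(1, -16, 5) = 5
n1.1.2 (MAX): max(-20, 6) = 6
n1.1.3 (MAX): max(10, 5, -17) = 10
n1.1 (MIN): min(5, 6, 10) = 5
n1.2.1 (MAX): max(-3, -19, 18) = 18
n1.2.2 (MAX): max(-19, 9, 4) = 9
n1.2 (MIN): min(18, 9) = 9
n1.3.1 (MAX): max(8, 15, 16) = 16
n1.3.2 (MAX): max(7, -16) = 7
n1.3 (MIN): min(16, 7) = 7
n1 (MAX): max(5, 9, 7) = 9
n2.1.1 (MAX): max(-13, -11) = -11
n2.1.2 (MAX): max(12, -12, 14) = 14
n2.1 (MIN): min(-11, 14) = -11
n2.2.1 (MAX): max(8, 13, -17, 5) = 13
n2.2.2 (MAX): max(-18, 1) = 1
n2.2 (MIN): min(13, 1) = 1
n2 (MAX): max(-11, 1) = 1
r (MIN): min(9, 1) = 1
MIN at r wants the lowest of {n1=9, n2=1}, so chooses n2.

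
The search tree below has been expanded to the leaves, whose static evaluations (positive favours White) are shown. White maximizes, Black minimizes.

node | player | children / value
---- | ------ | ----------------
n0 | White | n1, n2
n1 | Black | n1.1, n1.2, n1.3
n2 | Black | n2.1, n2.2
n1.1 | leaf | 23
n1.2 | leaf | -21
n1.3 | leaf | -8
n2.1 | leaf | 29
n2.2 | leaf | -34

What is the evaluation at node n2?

n2 (Black): min(29, -34) = -34

-34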